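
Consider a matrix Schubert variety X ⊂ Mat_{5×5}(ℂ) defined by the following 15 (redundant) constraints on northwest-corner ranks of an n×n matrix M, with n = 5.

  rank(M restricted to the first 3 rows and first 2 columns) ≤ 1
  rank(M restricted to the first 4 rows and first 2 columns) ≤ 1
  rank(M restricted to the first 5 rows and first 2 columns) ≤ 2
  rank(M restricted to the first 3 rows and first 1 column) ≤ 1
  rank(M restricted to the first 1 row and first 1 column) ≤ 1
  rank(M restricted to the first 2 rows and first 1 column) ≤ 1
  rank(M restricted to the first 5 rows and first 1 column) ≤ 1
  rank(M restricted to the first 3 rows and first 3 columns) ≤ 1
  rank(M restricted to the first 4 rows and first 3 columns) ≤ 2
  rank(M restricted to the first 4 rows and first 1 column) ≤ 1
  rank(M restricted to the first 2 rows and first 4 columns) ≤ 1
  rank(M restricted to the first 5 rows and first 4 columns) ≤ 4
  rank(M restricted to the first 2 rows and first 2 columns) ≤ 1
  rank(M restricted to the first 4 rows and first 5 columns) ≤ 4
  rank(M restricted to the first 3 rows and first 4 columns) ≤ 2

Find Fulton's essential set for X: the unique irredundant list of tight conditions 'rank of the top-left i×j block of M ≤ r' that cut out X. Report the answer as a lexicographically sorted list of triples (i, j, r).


Reconstructing r_w from the 15 given conditions:

  1  1  1  1  1
  1  1  1  1  2
  1  1  1  2  3
  1  1  2  3  4
  1  2  3  4  5

the unique w with this rank table is (1, 5, 4, 3, 2).

3 SE-corners of the 6-cell Rothe diagram give Ess(w):

[(2, 4, 1), (3, 3, 1), (4, 2, 1)]


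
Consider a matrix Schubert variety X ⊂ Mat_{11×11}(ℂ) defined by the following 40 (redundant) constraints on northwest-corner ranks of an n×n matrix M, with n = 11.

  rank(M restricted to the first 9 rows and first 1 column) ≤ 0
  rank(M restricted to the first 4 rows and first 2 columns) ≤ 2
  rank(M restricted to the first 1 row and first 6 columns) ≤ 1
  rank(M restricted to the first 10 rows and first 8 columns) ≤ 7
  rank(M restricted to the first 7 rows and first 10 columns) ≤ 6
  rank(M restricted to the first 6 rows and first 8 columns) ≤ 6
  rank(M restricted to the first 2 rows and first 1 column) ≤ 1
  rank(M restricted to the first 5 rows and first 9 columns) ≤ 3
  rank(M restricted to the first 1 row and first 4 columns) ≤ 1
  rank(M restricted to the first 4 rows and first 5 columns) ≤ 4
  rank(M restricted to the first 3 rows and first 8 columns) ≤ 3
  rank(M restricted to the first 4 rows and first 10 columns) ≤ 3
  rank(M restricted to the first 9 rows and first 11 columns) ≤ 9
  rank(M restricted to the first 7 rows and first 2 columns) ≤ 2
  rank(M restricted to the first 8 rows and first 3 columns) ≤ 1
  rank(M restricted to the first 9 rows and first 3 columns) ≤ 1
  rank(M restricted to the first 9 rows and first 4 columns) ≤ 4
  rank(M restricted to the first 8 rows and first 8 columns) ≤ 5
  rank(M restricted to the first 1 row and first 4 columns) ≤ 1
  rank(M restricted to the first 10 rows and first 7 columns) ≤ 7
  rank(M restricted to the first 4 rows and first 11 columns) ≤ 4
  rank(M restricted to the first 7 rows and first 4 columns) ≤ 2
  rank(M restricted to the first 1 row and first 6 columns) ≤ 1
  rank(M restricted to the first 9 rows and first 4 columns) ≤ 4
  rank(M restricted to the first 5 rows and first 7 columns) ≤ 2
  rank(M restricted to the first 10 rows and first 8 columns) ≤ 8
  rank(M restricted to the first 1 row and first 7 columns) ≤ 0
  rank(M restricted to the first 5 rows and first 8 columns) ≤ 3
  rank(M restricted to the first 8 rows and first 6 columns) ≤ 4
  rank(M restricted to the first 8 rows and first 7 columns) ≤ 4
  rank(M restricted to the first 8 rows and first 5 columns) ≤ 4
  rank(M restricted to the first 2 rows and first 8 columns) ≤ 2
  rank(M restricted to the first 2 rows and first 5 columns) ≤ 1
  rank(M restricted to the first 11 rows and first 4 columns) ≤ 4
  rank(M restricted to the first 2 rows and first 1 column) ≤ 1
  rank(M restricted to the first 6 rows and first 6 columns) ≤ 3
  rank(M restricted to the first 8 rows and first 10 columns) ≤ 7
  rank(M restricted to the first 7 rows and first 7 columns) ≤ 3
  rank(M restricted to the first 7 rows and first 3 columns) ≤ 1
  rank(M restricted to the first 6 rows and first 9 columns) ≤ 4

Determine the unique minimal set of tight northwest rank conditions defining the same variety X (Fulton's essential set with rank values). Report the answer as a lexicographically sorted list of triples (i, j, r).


Reconstructing r_w from the 40 given conditions:

  R[1]: 0 | 0 | 0 | 0 | 0 | 0 | 0 | 1 | 1 | 1 | 1
  R[2]: 0 | 1 | 1 | 1 | 1 | 1 | 1 | 2 | 2 | 2 | 2
  R[3]: 0 | 1 | 1 | 2 | 2 | 2 | 2 | 3 | 3 | 3 | 3
  R[4]: 0 | 1 | 1 | 2 | 2 | 2 | 2 | 3 | 3 | 3 | 4
  R[5]: 0 | 1 | 1 | 2 | 2 | 2 | 2 | 3 | 3 | 4 | 5
  R[6]: 0 | 1 | 1 | 2 | 3 | 3 | 3 | 4 | 4 | 5 | 6
  R[7]: 0 | 1 | 1 | 2 | 3 | 3 | 3 | 4 | 5 | 6 | 7
  R[8]: 0 | 1 | 1 | 2 | 3 | 4 | 4 | 5 | 6 | 7 | 8
  R[9]: 0 | 1 | 1 | 2 | 3 | 4 | 5 | 6 | 7 | 8 | 9
  R[10]: 1 | 2 | 2 | 3 | 4 | 5 | 6 | 7 | 8 | 9 | 10
  R[11]: 1 | 2 | 3 | 4 | 5 | 6 | 7 | 8 | 9 | 10 | 11

giving w = (8, 2, 4, 11, 10, 5, 9, 6, 7, 1, 3) via Δ²R.

Rothe diagram D(w) (33 cells), 7 SE-corners (essential conditions):

[(1, 7, 0), (4, 10, 3), (5, 7, 2), (5, 9, 3), (7, 7, 3), (9, 1, 0), (9, 3, 1)]


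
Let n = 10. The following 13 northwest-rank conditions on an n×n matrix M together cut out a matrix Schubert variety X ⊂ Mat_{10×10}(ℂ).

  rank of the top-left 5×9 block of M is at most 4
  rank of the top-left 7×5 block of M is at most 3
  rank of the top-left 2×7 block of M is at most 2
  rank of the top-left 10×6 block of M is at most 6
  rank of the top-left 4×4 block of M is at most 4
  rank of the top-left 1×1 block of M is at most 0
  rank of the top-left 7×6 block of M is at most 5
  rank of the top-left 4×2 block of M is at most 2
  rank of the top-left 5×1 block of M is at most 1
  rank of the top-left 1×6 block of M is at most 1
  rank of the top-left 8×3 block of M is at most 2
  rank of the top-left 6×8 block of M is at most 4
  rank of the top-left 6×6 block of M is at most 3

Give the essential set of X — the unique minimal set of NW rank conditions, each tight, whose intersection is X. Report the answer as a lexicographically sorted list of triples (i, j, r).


Computing R[i][j] = min implied NW-rank bound (n=10, 13 conditions):

  row 1: 0 | 1 | 1 | 1 | 1 | 1 | 1 | 1 | 1 | 1
  row 2: 1 | 2 | 2 | 2 | 2 | 2 | 2 | 2 | 2 | 2
  row 3: 1 | 2 | 2 | 3 | 3 | 3 | 3 | 3 | 3 | 3
  row 4: 1 | 2 | 2 | 3 | 3 | 3 | 4 | 4 | 4 | 4
  row 5: 1 | 2 | 2 | 3 | 3 | 3 | 4 | 4 | 4 | 5
  row 6: 1 | 2 | 2 | 3 | 3 | 3 | 4 | 4 | 5 | 6
  row 7: 1 | 2 | 2 | 3 | 3 | 4 | 5 | 5 | 6 | 7
  row 8: 1 | 2 | 2 | 3 | 4 | 5 | 6 | 6 | 7 | 8
  row 9: 1 | 2 | 3 | 4 | 5 | 6 | 7 | 7 | 8 | 9
  row 10: 1 | 2 | 3 | 4 | 5 | 6 | 7 | 8 | 9 | 10

giving w = (2, 1, 4, 7, 10, 9, 6, 5, 3, 8) via Δ²R.

6 SE-corners of the 17-cell Rothe diagram give Ess(w):

[(1, 1, 0), (5, 9, 4), (6, 6, 3), (6, 8, 4), (7, 5, 3), (8, 3, 2)]


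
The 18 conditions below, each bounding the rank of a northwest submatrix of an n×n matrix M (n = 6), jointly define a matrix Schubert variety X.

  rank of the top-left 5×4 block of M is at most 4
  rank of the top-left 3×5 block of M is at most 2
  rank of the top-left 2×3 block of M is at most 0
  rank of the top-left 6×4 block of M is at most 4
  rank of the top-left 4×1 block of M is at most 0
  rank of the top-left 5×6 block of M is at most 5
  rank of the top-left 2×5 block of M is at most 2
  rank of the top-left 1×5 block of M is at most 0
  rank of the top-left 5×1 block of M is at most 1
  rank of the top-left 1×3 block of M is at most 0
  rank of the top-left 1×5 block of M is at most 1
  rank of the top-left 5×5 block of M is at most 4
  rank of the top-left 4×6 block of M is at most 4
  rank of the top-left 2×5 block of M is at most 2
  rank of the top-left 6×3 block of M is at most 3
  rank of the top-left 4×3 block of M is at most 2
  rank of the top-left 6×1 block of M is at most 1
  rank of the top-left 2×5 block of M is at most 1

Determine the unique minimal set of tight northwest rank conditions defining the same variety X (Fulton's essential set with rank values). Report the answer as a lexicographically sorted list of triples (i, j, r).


Reconstructing r_w from the 18 given conditions:

  i=1: 0, 0, 0, 0, 0, 1
  i=2: 0, 0, 0, 1, 1, 2
  i=3: 0, 1, 1, 2, 2, 3
  i=4: 0, 1, 2, 3, 3, 4
  i=5: 1, 2, 3, 4, 4, 5
  i=6: 1, 2, 3, 4, 5, 6

giving w = (6, 4, 2, 3, 1, 5) via Δ²R.

Rothe diagram D(w) (10 cells), 3 SE-corners (essential conditions):

[(1, 5, 0), (2, 3, 0), (4, 1, 0)]


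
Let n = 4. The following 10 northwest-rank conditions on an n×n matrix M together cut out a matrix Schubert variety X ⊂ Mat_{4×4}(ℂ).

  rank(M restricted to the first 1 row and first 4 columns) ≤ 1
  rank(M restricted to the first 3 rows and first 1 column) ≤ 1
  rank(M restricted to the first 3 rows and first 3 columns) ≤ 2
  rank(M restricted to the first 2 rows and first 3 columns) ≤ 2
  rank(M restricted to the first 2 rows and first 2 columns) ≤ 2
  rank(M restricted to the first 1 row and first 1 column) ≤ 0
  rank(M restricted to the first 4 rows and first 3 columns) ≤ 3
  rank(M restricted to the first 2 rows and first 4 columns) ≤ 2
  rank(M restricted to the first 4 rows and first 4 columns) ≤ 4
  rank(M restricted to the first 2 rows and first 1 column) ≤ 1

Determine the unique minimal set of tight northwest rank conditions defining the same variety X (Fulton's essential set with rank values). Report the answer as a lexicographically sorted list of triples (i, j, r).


Rank table r_w(4×4) implied by the 10 constraints:

  i=1: 0 1 1 1
  i=2: 1 2 2 2
  i=3: 1 2 2 3
  i=4: 1 2 3 4

reading off 1-entries of Δ²R: w = (2, 1, 4, 3).

|D(w)|=2, |Ess(w)|=2:

[(1, 1, 0), (3, 3, 2)]


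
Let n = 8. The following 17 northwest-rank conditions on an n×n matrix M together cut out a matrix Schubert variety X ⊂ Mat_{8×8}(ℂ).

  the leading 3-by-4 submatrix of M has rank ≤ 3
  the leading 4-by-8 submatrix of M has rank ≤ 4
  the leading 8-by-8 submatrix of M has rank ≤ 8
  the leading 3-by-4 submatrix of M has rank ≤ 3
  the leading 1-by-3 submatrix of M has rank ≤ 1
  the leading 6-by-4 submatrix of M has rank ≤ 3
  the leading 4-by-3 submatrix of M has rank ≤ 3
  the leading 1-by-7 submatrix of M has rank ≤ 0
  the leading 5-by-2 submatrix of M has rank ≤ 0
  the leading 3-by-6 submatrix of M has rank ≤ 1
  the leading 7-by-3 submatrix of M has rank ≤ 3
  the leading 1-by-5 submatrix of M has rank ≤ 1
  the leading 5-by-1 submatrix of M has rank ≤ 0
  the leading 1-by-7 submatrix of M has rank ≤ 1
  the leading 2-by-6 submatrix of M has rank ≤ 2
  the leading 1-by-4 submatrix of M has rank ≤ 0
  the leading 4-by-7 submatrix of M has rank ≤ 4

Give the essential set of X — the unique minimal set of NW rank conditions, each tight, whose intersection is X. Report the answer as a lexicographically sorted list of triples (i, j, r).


Recovering R(i,j) via the rank-extension bound from the 17 conditions:

  0, 0, 0, 0, 0, 0, 0, 1
  0, 0, 1, 1, 1, 1, 1, 2
  0, 0, 1, 1, 1, 1, 2, 3
  0, 0, 1, 2, 2, 2, 3, 4
  0, 0, 1, 2, 3, 3, 4, 5
  1, 1, 2, 3, 4, 4, 5, 6
  1, 2, 3, 4, 5, 5, 6, 7
  1, 2, 3, 4, 5, 6, 7, 8

hence w(1..8) = (8, 3, 7, 4, 5, 1, 2, 6).

Rothe diagram D(w) (18 cells), 3 SE-corners (essential conditions):

[(1, 7, 0), (3, 6, 1), (5, 2, 0)]


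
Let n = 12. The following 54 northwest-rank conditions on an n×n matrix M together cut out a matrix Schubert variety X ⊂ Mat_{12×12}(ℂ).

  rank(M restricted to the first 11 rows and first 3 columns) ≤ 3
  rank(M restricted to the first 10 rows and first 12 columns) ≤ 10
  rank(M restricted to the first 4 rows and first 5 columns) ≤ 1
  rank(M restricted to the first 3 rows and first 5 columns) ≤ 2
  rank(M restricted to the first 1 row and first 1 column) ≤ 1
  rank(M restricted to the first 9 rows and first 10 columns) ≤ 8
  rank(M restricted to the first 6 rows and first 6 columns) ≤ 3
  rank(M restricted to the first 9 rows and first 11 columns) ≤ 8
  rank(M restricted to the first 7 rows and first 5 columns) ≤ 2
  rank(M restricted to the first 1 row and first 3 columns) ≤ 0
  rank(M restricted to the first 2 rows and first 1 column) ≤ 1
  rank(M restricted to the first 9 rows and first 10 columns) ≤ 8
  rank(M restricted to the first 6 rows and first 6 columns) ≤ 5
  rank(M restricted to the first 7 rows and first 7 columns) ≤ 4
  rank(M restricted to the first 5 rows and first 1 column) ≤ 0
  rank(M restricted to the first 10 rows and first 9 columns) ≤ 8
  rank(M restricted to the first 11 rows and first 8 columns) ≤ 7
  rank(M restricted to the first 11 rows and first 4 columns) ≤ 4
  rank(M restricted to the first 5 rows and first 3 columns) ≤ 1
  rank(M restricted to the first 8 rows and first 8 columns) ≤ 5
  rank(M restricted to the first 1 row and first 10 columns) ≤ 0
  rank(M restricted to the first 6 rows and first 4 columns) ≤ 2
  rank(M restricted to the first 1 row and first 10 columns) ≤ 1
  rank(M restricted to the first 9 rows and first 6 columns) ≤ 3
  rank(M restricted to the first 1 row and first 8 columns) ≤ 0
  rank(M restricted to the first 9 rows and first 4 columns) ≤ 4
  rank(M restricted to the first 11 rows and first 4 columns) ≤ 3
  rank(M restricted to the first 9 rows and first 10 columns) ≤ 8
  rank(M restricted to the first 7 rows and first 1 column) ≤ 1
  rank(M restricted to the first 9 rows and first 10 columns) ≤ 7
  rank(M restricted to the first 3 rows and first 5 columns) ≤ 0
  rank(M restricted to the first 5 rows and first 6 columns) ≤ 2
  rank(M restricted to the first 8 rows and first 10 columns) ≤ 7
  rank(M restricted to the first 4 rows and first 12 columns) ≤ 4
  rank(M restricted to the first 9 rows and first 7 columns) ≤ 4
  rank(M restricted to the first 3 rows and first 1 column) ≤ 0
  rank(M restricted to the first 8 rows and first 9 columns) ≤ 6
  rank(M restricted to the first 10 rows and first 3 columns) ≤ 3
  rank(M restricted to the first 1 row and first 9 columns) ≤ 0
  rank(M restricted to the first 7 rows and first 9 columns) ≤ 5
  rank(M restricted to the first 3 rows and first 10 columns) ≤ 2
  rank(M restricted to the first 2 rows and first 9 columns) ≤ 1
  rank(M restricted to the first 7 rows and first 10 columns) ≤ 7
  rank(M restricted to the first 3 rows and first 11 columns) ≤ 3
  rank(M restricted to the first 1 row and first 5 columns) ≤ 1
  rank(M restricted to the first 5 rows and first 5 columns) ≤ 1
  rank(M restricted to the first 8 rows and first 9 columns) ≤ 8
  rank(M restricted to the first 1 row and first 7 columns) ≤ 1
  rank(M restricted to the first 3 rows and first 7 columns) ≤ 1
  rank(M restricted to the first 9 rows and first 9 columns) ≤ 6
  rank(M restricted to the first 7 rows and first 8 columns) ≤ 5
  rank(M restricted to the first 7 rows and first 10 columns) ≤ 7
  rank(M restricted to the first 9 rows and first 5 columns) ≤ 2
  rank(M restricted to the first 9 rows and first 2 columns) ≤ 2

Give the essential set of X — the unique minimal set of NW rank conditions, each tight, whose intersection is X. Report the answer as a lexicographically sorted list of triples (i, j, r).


Rank table r_w(12×12) implied by the 54 constraints:

  i=1: 0, 0, 0, 0, 0, 0, 0, 0, 0, 0, 1, 1
  i=2: 0, 0, 0, 0, 0, 1, 1, 1, 1, 1, 2, 2
  i=3: 0, 0, 0, 0, 0, 1, 1, 2, 2, 2, 3, 3
  i=4: 0, 1, 1, 1, 1, 2, 2, 3, 3, 3, 4, 4
  i=5: 0, 1, 1, 1, 1, 2, 3, 4, 4, 4, 5, 5
  i=6: 1, 2, 2, 2, 2, 3, 4, 5, 5, 5, 6, 6
  i=7: 1, 2, 2, 2, 2, 3, 4, 5, 5, 6, 7, 7
  i=8: 1, 2, 2, 2, 2, 3, 4, 5, 6, 7, 8, 8
  i=9: 1, 2, 2, 2, 2, 3, 4, 5, 6, 7, 8, 9
  i=10: 1, 2, 3, 3, 3, 4, 5, 6, 7, 8, 9, 10
  i=11: 1, 2, 3, 3, 4, 5, 6, 7, 8, 9, 10, 11
  i=12: 1, 2, 3, 4, 5, 6, 7, 8, 9, 10, 11, 12

so w = (11, 6, 8, 2, 7, 1, 10, 9, 12, 3, 5, 4).

ℓ(w)=37; the 8 essential cells (i,j,r):

[(1, 10, 0), (3, 5, 0), (3, 7, 1), (5, 1, 0), (5, 5, 1), (7, 9, 5), (9, 5, 2), (11, 4, 3)]


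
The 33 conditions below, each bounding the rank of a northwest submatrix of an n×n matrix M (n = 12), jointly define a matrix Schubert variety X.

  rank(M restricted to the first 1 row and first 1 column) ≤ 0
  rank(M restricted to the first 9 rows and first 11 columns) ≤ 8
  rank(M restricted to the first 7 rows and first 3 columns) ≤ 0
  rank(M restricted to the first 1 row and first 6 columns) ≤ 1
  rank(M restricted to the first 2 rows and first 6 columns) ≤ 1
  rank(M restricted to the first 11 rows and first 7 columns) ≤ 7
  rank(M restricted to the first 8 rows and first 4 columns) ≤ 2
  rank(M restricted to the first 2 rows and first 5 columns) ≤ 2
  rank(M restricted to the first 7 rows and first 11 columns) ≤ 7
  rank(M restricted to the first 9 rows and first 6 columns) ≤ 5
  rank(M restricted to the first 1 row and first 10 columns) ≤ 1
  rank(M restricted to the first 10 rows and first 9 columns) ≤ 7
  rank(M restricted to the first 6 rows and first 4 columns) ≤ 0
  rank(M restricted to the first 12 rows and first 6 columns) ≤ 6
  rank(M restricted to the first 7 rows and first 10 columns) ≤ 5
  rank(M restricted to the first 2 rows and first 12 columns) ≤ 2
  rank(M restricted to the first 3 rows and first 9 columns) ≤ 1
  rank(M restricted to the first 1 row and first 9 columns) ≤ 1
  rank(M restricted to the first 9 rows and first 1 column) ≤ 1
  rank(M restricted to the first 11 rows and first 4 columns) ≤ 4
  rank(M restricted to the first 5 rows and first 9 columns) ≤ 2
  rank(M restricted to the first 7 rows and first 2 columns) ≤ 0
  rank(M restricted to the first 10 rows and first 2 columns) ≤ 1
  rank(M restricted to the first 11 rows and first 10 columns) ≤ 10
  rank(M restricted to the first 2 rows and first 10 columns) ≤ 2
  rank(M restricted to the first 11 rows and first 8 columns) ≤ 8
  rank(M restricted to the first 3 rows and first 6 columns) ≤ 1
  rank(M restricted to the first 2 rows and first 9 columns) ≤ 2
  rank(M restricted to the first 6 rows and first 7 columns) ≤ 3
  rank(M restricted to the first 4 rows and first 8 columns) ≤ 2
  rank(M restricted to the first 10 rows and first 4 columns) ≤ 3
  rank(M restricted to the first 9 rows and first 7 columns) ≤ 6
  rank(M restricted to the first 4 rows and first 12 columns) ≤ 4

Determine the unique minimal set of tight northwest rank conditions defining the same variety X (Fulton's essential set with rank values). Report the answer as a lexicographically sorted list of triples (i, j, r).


The tightest implied rank at each (i,j), from the 33 conditions:

  R[1]: 0 | 0 | 0 | 0 | 1 | 1 | 1 | 1 | 1 | 1 | 1 | 1
  R[2]: 0 | 0 | 0 | 0 | 1 | 1 | 1 | 1 | 1 | 2 | 2 | 2
  R[3]: 0 | 0 | 0 | 0 | 1 | 1 | 1 | 1 | 1 | 2 | 3 | 3
  R[4]: 0 | 0 | 0 | 0 | 1 | 2 | 2 | 2 | 2 | 3 | 4 | 4
  R[5]: 0 | 0 | 0 | 0 | 1 | 2 | 2 | 2 | 2 | 3 | 4 | 5
  R[6]: 0 | 0 | 0 | 0 | 1 | 2 | 3 | 3 | 3 | 4 | 5 | 6
  R[7]: 0 | 0 | 0 | 1 | 2 | 3 | 4 | 4 | 4 | 5 | 6 | 7
  R[8]: 1 | 1 | 1 | 2 | 3 | 4 | 5 | 5 | 5 | 6 | 7 | 8
  R[9]: 1 | 1 | 2 | 3 | 4 | 5 | 6 | 6 | 6 | 7 | 8 | 9
  R[10]: 1 | 1 | 2 | 3 | 4 | 5 | 6 | 7 | 7 | 8 | 9 | 10
  R[11]: 1 | 2 | 3 | 4 | 5 | 6 | 7 | 8 | 8 | 9 | 10 | 11
  R[12]: 1 | 2 | 3 | 4 | 5 | 6 | 7 | 8 | 9 | 10 | 11 | 12

the unique w with this rank table is (5, 10, 11, 6, 12, 7, 4, 1, 3, 8, 2, 9).

ℓ(w)=40; the 5 essential cells (i,j,r):

[(3, 9, 1), (5, 9, 2), (6, 4, 0), (7, 3, 0), (10, 2, 1)]


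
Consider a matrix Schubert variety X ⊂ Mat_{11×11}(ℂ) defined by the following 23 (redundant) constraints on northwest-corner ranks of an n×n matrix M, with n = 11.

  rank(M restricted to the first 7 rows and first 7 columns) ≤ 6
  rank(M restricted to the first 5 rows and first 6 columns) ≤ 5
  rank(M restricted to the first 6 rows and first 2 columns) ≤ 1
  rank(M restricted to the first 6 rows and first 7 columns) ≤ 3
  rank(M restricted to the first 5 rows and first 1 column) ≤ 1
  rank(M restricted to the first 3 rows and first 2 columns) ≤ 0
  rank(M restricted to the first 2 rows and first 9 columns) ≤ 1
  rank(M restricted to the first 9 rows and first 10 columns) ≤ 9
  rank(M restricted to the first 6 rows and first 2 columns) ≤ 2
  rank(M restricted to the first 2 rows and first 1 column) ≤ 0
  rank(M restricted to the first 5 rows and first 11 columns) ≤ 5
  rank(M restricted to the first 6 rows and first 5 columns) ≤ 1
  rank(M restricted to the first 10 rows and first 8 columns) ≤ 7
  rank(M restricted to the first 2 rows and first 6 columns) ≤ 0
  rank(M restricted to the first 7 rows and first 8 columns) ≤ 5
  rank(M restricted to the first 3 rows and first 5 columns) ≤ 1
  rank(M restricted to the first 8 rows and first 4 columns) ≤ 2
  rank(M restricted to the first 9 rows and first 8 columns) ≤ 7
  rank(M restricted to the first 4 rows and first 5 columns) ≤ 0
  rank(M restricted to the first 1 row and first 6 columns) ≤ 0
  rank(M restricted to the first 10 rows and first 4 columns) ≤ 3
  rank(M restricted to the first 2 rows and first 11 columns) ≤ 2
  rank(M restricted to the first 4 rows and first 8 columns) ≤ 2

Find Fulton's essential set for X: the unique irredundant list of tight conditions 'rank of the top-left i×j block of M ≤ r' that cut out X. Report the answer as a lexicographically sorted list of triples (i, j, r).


Propagating the 23 rank bounds to every northwest block:

  i=1: 0 | 0 | 0 | 0 | 0 | 0 | 1 | 1 | 1 | 1 | 1
  i=2: 0 | 0 | 0 | 0 | 0 | 0 | 1 | 1 | 1 | 2 | 2
  i=3: 0 | 0 | 0 | 0 | 0 | 1 | 2 | 2 | 2 | 3 | 3
  i=4: 0 | 0 | 0 | 0 | 0 | 1 | 2 | 2 | 3 | 4 | 4
  i=5: 1 | 1 | 1 | 1 | 1 | 2 | 3 | 3 | 4 | 5 | 5
  i=6: 1 | 1 | 1 | 1 | 1 | 2 | 3 | 4 | 5 | 6 | 6
  i=7: 1 | 2 | 2 | 2 | 2 | 3 | 4 | 5 | 6 | 7 | 7
  i=8: 1 | 2 | 2 | 2 | 3 | 4 | 5 | 6 | 7 | 8 | 8
  i=9: 1 | 2 | 3 | 3 | 4 | 5 | 6 | 7 | 8 | 9 | 9
  i=10: 1 | 2 | 3 | 3 | 4 | 5 | 6 | 7 | 8 | 9 | 10
  i=11: 1 | 2 | 3 | 4 | 5 | 6 | 7 | 8 | 9 | 10 | 11

the unique w with this rank table is (7, 10, 6, 9, 1, 8, 2, 5, 3, 11, 4).

7 SE-corners of the 32-cell Rothe diagram give Ess(w):

[(2, 6, 0), (2, 9, 1), (4, 5, 0), (4, 8, 2), (6, 5, 1), (8, 4, 2), (10, 4, 3)]


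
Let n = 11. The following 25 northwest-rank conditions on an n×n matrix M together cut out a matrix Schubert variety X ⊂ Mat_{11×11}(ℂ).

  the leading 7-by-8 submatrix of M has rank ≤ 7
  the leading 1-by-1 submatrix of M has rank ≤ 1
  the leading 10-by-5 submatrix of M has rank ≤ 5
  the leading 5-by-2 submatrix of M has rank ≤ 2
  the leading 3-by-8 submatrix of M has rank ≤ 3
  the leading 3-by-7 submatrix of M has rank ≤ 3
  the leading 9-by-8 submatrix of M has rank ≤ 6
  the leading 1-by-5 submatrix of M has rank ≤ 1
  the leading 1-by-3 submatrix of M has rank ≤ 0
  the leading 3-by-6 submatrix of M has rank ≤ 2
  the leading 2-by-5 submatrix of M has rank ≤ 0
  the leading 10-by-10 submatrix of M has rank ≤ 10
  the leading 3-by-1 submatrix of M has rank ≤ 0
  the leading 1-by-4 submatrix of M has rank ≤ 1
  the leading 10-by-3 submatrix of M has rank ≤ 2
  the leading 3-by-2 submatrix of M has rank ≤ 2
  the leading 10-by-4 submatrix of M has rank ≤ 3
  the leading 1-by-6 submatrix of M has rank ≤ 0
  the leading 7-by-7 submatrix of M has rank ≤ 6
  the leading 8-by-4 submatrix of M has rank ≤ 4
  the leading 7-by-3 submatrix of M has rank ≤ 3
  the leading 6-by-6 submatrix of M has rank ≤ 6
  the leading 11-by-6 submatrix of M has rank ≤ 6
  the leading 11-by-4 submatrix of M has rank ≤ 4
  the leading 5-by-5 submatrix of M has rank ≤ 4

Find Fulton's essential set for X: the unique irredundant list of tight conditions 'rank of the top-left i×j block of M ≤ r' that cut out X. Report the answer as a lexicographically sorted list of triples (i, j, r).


Reconstructing r_w from the 25 given conditions:

  R[1]: 0  0  0  0  0  0  1  1  1  1  1
  R[2]: 0  0  0  0  0  1  2  2  2  2  2
  R[3]: 0  1  1  1  1  2  3  3  3  3  3
  R[4]: 1  2  2  2  2  3  4  4  4  4  4
  R[5]: 1  2  2  3  3  4  5  5  5  5  5
  R[6]: 1  2  2  3  4  5  6  6  6  6  6
  R[7]: 1  2  2  3  4  5  6  6  7  7  7
  R[8]: 1  2  2  3  4  5  6  6  7  8  8
  R[9]: 1  2  2  3  4  5  6  6  7  8  9
  R[10]: 1  2  2  3  4  5  6  7  8  9  10
  R[11]: 1  2  3  4  5  6  7  8  9  10  11

hence w(1..11) = (7, 6, 2, 1, 4, 5, 9, 10, 11, 8, 3).

ℓ(w)=21; the 5 essential cells (i,j,r):

[(1, 6, 0), (2, 5, 0), (3, 1, 0), (9, 8, 6), (10, 3, 2)]


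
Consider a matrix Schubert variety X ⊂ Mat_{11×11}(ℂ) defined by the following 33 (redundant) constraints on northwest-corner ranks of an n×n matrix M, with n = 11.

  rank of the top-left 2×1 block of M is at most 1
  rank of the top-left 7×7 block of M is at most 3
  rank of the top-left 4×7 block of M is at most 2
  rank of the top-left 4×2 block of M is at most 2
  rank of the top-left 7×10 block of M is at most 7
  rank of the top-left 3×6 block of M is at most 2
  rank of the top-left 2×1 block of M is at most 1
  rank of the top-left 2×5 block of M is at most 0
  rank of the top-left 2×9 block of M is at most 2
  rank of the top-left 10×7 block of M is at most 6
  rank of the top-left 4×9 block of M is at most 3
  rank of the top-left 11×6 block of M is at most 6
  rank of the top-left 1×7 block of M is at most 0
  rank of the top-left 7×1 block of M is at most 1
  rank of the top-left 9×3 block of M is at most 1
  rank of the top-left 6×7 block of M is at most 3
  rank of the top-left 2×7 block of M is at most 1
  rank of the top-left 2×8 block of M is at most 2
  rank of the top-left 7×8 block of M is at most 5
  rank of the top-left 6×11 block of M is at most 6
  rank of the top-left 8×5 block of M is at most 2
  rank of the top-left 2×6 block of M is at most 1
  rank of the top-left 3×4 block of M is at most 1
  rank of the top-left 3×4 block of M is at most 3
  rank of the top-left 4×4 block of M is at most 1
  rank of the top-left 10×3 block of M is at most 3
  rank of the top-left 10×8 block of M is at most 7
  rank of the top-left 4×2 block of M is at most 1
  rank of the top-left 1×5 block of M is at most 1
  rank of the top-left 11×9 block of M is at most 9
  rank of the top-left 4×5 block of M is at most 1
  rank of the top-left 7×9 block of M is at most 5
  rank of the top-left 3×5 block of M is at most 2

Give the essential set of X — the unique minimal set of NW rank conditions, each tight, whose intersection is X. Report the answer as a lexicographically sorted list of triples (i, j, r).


Propagating the 33 rank bounds to every northwest block:

  i=1: 0 | 0 | 0 | 0 | 0 | 0 | 0 | 1 | 1 | 1 | 1
  i=2: 0 | 0 | 0 | 0 | 0 | 1 | 1 | 2 | 2 | 2 | 2
  i=3: 1 | 1 | 1 | 1 | 1 | 2 | 2 | 3 | 3 | 3 | 3
  i=4: 1 | 1 | 1 | 1 | 1 | 2 | 2 | 3 | 3 | 4 | 4
  i=5: 1 | 1 | 1 | 2 | 2 | 3 | 3 | 4 | 4 | 5 | 5
  i=6: 1 | 1 | 1 | 2 | 2 | 3 | 3 | 4 | 5 | 6 | 6
  i=7: 1 | 1 | 1 | 2 | 2 | 3 | 3 | 4 | 5 | 6 | 7
  i=8: 1 | 1 | 1 | 2 | 2 | 3 | 4 | 5 | 6 | 7 | 8
  i=9: 1 | 1 | 1 | 2 | 3 | 4 | 5 | 6 | 7 | 8 | 9
  i=10: 1 | 2 | 2 | 3 | 4 | 5 | 6 | 7 | 8 | 9 | 10
  i=11: 1 | 2 | 3 | 4 | 5 | 6 | 7 | 8 | 9 | 10 | 11

reading off 1-entries of Δ²R: w = (8, 6, 1, 10, 4, 9, 11, 7, 5, 2, 3).

Rothe diagram D(w) (33 cells), 8 SE-corners (essential conditions):

[(1, 7, 0), (2, 5, 0), (4, 5, 1), (4, 7, 2), (4, 9, 3), (7, 7, 3), (8, 5, 2), (9, 3, 1)]


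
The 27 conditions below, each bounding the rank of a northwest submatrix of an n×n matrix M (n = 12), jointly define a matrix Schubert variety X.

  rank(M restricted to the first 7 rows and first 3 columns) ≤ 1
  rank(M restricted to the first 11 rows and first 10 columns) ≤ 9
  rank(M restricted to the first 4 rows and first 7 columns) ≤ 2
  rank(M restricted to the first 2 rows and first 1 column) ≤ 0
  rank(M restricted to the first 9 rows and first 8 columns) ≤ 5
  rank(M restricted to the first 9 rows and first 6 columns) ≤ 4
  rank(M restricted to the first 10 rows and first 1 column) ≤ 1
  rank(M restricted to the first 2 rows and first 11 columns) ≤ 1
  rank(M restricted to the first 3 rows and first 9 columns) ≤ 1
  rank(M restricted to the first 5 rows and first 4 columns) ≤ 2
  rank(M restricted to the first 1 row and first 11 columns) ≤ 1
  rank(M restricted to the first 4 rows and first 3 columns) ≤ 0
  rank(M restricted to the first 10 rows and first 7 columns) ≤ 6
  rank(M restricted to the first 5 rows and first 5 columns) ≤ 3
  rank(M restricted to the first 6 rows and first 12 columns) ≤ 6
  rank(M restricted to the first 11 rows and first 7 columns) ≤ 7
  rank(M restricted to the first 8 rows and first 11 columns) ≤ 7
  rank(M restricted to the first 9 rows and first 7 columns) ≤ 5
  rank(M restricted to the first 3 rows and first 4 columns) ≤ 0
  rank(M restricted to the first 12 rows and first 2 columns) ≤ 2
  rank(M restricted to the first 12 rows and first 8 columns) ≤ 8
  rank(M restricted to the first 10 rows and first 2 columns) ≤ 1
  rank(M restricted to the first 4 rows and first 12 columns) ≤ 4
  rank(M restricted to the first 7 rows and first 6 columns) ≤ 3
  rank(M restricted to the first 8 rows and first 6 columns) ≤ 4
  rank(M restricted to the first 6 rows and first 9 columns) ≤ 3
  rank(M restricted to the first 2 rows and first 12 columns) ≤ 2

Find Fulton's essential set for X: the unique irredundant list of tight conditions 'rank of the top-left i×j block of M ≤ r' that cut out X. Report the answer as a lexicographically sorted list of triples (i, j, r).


Reconstructing r_w from the 27 given conditions:

  R[1]: 0, 0, 0, 0, 1, 1, 1, 1, 1, 1, 1, 1
  R[2]: 0, 0, 0, 0, 1, 1, 1, 1, 1, 1, 1, 2
  R[3]: 0, 0, 0, 0, 1, 1, 1, 1, 1, 2, 2, 3
  R[4]: 0, 0, 0, 1, 2, 2, 2, 2, 2, 3, 3, 4
  R[5]: 1, 1, 1, 2, 3, 3, 3, 3, 3, 4, 4, 5
  R[6]: 1, 1, 1, 2, 3, 3, 3, 3, 3, 4, 5, 6
  R[7]: 1, 1, 1, 2, 3, 3, 4, 4, 4, 5, 6, 7
  R[8]: 1, 1, 2, 3, 4, 4, 5, 5, 5, 6, 7, 8
  R[9]: 1, 1, 2, 3, 4, 4, 5, 5, 6, 7, 8, 9
  R[10]: 1, 1, 2, 3, 4, 5, 6, 6, 7, 8, 9, 10
  R[11]: 1, 2, 3, 4, 5, 6, 7, 7, 8, 9, 10, 11
  R[12]: 1, 2, 3, 4, 5, 6, 7, 8, 9, 10, 11, 12

the unique w with this rank table is (5, 12, 10, 4, 1, 11, 7, 3, 9, 6, 2, 8).

ℓ(w)=39; the 10 essential cells (i,j,r):

[(2, 11, 1), (3, 4, 0), (3, 9, 1), (4, 3, 0), (6, 9, 3), (7, 3, 1), (7, 6, 3), (9, 6, 4), (9, 8, 5), (10, 2, 1)]


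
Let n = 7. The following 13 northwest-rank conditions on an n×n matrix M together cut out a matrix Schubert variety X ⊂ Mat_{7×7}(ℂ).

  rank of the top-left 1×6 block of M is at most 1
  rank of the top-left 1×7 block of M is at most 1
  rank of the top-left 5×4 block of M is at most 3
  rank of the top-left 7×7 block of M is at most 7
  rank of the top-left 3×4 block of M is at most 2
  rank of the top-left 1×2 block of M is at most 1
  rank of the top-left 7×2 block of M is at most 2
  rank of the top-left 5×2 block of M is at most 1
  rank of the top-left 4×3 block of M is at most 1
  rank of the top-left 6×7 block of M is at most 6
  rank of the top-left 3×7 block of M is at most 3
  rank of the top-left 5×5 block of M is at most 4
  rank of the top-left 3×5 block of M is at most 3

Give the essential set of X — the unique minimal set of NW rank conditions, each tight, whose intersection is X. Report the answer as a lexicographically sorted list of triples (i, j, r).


Computing R[i][j] = min implied NW-rank bound (n=7, 13 conditions):

  row 1: 1 | 1 | 1 | 1 | 1 | 1 | 1
  row 2: 1 | 1 | 1 | 2 | 2 | 2 | 2
  row 3: 1 | 1 | 1 | 2 | 3 | 3 | 3
  row 4: 1 | 1 | 1 | 2 | 3 | 4 | 4
  row 5: 1 | 1 | 2 | 3 | 4 | 5 | 5
  row 6: 1 | 2 | 3 | 4 | 5 | 6 | 6
  row 7: 1 | 2 | 3 | 4 | 5 | 6 | 7

the unique w with this rank table is (1, 4, 5, 6, 3, 2, 7).

ℓ(w)=7; the 2 essential cells (i,j,r):

[(4, 3, 1), (5, 2, 1)]


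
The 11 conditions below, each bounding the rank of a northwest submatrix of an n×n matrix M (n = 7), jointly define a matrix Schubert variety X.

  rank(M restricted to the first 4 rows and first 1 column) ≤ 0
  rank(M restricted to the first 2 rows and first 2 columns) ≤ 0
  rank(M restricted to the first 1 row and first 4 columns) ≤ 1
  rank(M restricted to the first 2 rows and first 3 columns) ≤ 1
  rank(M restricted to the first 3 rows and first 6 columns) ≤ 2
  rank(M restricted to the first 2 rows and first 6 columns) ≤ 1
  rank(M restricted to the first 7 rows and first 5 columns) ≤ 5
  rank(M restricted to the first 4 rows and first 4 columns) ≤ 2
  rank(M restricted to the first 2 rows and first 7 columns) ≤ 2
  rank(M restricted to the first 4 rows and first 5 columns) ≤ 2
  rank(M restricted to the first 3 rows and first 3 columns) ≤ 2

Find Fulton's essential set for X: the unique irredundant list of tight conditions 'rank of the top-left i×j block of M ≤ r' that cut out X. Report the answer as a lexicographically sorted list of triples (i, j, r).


Computing R[i][j] = min implied NW-rank bound (n=7, 11 conditions):

  R[1]: 0  0  1  1  1  1  1
  R[2]: 0  0  1  1  1  1  2
  R[3]: 0  1  2  2  2  2  3
  R[4]: 0  1  2  2  2  3  4
  R[5]: 1  2  3  3  3  4  5
  R[6]: 1  2  3  4  4  5  6
  R[7]: 1  2  3  4  5  6  7

the unique w with this rank table is (3, 7, 2, 6, 1, 4, 5).

Rothe diagram D(w) (11 cells), 4 SE-corners (essential conditions):

[(2, 2, 0), (2, 6, 1), (4, 1, 0), (4, 5, 2)]


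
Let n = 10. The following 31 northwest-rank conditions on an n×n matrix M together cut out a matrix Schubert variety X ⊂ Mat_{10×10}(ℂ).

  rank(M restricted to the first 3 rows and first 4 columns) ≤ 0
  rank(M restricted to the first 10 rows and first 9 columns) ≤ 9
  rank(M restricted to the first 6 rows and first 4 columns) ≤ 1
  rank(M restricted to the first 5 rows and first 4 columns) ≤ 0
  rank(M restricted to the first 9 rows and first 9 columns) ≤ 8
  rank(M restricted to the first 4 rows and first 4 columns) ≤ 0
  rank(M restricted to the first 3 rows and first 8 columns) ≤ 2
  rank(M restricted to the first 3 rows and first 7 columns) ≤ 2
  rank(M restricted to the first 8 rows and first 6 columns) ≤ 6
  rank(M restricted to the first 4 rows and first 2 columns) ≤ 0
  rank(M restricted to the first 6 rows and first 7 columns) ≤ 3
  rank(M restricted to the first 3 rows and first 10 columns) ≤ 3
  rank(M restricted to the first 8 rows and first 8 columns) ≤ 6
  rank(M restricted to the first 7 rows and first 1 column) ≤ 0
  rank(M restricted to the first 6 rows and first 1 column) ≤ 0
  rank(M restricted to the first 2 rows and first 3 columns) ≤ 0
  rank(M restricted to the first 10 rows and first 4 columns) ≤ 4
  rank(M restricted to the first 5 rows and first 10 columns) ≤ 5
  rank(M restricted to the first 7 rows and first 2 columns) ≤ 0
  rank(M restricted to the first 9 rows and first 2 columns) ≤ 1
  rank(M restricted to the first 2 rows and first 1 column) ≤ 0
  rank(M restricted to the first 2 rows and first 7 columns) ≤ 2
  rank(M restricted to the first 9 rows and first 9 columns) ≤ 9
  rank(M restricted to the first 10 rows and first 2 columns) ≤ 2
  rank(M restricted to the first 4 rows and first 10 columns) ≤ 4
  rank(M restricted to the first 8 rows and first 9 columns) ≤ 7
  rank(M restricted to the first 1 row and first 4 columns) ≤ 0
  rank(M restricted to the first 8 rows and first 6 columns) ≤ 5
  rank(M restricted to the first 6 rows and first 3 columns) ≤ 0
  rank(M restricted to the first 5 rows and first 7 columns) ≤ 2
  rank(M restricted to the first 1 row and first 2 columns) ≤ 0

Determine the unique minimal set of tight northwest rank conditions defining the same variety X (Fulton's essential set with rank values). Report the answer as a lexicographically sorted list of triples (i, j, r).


Reconstructing r_w from the 31 given conditions:

  row 1: 0 | 0 | 0 | 0 | 1 | 1 | 1 | 1 | 1 | 1
  row 2: 0 | 0 | 0 | 0 | 1 | 2 | 2 | 2 | 2 | 2
  row 3: 0 | 0 | 0 | 0 | 1 | 2 | 2 | 2 | 3 | 3
  row 4: 0 | 0 | 0 | 0 | 1 | 2 | 2 | 3 | 4 | 4
  row 5: 0 | 0 | 0 | 0 | 1 | 2 | 2 | 3 | 4 | 5
  row 6: 0 | 0 | 0 | 1 | 2 | 3 | 3 | 4 | 5 | 6
  row 7: 0 | 0 | 1 | 2 | 3 | 4 | 4 | 5 | 6 | 7
  row 8: 1 | 1 | 2 | 3 | 4 | 5 | 5 | 6 | 7 | 8
  row 9: 1 | 1 | 2 | 3 | 4 | 5 | 6 | 7 | 8 | 9
  row 10: 1 | 2 | 3 | 4 | 5 | 6 | 7 | 8 | 9 | 10

hence w(1..10) = (5, 6, 9, 8, 10, 4, 3, 1, 7, 2).

6 SE-corners of the 30-cell Rothe diagram give Ess(w):

[(3, 8, 2), (5, 4, 0), (5, 7, 2), (6, 3, 0), (7, 2, 0), (9, 2, 1)]


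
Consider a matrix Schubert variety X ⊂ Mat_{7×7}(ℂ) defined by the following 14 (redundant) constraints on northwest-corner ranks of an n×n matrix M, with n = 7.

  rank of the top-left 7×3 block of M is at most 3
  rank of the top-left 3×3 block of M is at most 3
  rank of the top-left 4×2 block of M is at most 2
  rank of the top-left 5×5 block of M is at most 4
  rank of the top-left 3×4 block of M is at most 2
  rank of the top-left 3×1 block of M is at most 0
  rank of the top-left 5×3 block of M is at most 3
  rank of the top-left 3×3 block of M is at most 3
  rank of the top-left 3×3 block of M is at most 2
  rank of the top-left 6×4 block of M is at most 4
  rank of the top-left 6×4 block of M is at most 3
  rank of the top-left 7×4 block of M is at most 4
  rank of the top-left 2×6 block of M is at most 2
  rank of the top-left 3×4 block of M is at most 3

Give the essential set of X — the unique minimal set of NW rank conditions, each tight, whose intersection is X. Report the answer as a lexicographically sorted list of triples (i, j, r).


Propagating the 14 rank bounds to every northwest block:

  i=1: 0 1 1 1 1 1 1
  i=2: 0 1 2 2 2 2 2
  i=3: 0 1 2 2 3 3 3
  i=4: 1 2 3 3 4 4 4
  i=5: 1 2 3 3 4 5 5
  i=6: 1 2 3 3 4 5 6
  i=7: 1 2 3 4 5 6 7

the unique w with this rank table is (2, 3, 5, 1, 6, 7, 4).

3 SE-corners of the 6-cell Rothe diagram give Ess(w):

[(3, 1, 0), (3, 4, 2), (6, 4, 3)]


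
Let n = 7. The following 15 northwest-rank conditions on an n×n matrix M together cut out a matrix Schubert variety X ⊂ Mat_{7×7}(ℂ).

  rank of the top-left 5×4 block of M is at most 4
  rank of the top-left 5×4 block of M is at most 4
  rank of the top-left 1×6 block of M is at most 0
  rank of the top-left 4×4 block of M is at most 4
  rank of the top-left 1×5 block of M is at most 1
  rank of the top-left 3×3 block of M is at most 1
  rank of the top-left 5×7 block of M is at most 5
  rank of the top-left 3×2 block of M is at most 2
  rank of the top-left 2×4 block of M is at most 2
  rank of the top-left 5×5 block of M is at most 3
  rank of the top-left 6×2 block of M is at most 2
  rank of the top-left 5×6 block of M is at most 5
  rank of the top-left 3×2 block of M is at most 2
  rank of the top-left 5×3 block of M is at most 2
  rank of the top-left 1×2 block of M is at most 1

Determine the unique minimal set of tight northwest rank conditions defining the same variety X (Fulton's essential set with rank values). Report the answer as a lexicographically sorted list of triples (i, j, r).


The tightest implied rank at each (i,j), from the 15 conditions:

  i=1: 0 | 0 | 0 | 0 | 0 | 0 | 1
  i=2: 1 | 1 | 1 | 1 | 1 | 1 | 2
  i=3: 1 | 1 | 1 | 2 | 2 | 2 | 3
  i=4: 1 | 2 | 2 | 3 | 3 | 3 | 4
  i=5: 1 | 2 | 2 | 3 | 3 | 4 | 5
  i=6: 1 | 2 | 3 | 4 | 4 | 5 | 6
  i=7: 1 | 2 | 3 | 4 | 5 | 6 | 7

hence w(1..7) = (7, 1, 4, 2, 6, 3, 5).

Rothe diagram D(w) (10 cells), 4 SE-corners (essential conditions):

[(1, 6, 0), (3, 3, 1), (5, 3, 2), (5, 5, 3)]


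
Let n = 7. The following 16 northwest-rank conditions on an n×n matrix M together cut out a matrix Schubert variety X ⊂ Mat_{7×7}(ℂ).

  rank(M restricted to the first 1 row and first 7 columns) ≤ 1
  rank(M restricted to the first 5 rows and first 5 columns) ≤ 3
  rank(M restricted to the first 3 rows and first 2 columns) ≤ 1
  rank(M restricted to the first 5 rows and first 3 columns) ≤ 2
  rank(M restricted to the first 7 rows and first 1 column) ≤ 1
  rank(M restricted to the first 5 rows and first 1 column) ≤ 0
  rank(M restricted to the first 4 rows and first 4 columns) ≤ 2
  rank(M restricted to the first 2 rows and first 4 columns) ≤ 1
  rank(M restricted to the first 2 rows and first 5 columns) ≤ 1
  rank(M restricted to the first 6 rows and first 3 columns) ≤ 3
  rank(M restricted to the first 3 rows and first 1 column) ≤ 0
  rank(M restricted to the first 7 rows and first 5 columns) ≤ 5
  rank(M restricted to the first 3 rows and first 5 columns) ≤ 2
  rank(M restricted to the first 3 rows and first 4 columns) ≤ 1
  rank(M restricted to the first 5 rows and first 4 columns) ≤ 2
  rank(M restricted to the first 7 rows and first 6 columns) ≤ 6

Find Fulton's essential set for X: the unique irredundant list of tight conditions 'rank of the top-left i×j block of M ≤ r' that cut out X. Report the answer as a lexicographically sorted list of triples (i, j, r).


Propagating the 16 rank bounds to every northwest block:

  i=1: 0 | 1 | 1 | 1 | 1 | 1 | 1
  i=2: 0 | 1 | 1 | 1 | 1 | 2 | 2
  i=3: 0 | 1 | 1 | 1 | 2 | 3 | 3
  i=4: 0 | 1 | 2 | 2 | 3 | 4 | 4
  i=5: 0 | 1 | 2 | 2 | 3 | 4 | 5
  i=6: 1 | 2 | 3 | 3 | 4 | 5 | 6
  i=7: 1 | 2 | 3 | 4 | 5 | 6 | 7

so w = (2, 6, 5, 3, 7, 1, 4).

ℓ(w)=11; the 4 essential cells (i,j,r):

[(2, 5, 1), (3, 4, 1), (5, 1, 0), (5, 4, 2)]
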